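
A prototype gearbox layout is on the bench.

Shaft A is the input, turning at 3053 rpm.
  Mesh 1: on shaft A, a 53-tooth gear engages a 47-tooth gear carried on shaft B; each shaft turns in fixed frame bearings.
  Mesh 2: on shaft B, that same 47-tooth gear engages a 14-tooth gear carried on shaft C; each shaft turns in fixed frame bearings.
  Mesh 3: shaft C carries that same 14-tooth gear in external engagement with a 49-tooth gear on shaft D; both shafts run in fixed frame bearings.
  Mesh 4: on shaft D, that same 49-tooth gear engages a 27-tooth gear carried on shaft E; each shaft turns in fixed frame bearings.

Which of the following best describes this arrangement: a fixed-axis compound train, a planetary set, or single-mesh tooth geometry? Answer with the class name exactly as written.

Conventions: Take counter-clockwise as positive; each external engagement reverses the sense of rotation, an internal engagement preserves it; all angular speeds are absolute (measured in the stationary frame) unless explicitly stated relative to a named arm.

topology: fixed-axis compound train — 4 meshes, A→E
classification: fixed-axis compound train

fixed-axis compound train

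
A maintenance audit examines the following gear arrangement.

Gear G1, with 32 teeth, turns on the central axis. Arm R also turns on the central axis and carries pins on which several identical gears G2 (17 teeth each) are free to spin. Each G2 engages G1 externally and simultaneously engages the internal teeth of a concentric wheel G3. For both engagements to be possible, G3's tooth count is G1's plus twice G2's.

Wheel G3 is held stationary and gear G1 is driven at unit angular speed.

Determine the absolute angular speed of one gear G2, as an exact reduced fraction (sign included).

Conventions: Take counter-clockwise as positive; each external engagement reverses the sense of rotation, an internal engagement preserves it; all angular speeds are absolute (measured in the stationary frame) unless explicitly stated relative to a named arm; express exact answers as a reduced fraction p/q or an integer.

-16/17

topology: planetary set — G1 32T / G2 17T / G3 66T, arm = carrier (Willis)
ring teeth: 32 + 2·17 = 66
32(ω_sun−ω_arm) = −66(ω_ring−ω_arm),  ω_ring = 0, ω_sun = 1
32(1−ω_arm) = −66(0−ω_arm)  ⇒  98·ω_arm = 32  ⇒  ω_arm = 16/49
sun–planet mesh: 32·(1−16/49) = −17·(ω_p−ω_arm)  ⇒  ω_p−ω_arm = -1056/833
ω_p = 16/49 − 1056/833 = -16/17
exact speed ratio = -16/17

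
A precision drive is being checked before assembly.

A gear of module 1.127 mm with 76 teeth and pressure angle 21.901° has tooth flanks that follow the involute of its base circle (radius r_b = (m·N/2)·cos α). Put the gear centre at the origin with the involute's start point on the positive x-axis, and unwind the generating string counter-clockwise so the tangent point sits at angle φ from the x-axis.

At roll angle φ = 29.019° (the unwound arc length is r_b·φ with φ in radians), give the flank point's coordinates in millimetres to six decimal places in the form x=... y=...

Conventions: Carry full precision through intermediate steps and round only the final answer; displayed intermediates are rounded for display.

x=44.509455 y=1.677075

class = single-mesh tooth geometry [base-circle involute, m = 1.127, 76T]
pitch radius r_p = m·N/2 = 1.127·76/2 = 42.826000
base radius r_b = r_p·cos α = 42.826000·cos 21.901° = 39.735237
roll angle φ = 29.019° = 0.50647710 rad
x = r_b·(cos φ + φ·sin φ) = 44.509455
y = r_b·(sin φ − φ·cos φ) = 1.677075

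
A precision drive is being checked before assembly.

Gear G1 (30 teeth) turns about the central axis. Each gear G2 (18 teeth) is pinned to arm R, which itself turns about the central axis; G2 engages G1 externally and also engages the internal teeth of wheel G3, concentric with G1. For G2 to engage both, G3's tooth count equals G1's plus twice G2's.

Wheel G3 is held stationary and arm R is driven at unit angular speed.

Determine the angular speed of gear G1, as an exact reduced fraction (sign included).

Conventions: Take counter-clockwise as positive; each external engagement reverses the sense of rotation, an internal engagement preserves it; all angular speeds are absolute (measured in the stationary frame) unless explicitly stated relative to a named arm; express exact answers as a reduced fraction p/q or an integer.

recognized (axles ride arm R): planetary set, 30/18/66 teeth
ring teeth: 30 + 2·18 = 66
30(ω_sun−ω_arm) = −66(ω_ring−ω_arm),  ω_ring = 0, ω_arm = 1
ω_sun = 1 − (66/30)(0−1) = 16/5
exact speed ratio = 16/5

16/5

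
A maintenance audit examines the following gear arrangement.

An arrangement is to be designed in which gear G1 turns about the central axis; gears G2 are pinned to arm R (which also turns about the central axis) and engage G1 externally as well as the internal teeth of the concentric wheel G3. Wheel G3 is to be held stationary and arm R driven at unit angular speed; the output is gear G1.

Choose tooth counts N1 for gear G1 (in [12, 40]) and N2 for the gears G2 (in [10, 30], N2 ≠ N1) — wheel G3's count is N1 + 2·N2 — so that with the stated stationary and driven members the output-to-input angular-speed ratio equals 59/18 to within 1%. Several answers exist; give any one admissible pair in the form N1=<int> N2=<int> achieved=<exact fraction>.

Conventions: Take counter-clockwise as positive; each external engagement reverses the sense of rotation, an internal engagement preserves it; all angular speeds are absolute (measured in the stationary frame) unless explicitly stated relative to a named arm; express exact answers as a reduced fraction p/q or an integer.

design class (target 59/18): planetary set
Willis with ω_ring = 0: ω_sun/ω_arm = (N1+N3)/N1; set equal to 59/18  ⇒  N3/N1 = 59/18 − 1 = 41/18
N3 = N1 + 2·N2  ⇒  N2/N1 = (N3/N1 − 1)/2 = (41/18 − 1)/2 = 23/36
smallest multiple with N1 ≥ 12 and N2 ≥ 10: k = 1  ⇒  N1 = 1·36 = 36, N2 = 1·23 = 23 (N1 ≤ 40, N2 ≤ 30, N2 ≠ N1 ✓), N3 = 36 + 2·23 = 82
check: (N1+N3)/N1 with N1 = 36, N3 = 82 gives 59/18; |achieved − target| = 0 ≤ 59/1800 ✓

N1=36 N2=23 achieved=59/18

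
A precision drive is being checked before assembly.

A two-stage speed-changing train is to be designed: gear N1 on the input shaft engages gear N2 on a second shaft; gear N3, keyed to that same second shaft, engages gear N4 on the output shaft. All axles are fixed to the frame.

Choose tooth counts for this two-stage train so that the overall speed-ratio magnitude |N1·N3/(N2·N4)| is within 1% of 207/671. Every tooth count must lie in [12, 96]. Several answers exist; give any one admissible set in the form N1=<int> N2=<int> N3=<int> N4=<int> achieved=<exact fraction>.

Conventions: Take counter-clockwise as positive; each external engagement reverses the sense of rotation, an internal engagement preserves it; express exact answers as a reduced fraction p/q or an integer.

2-stage fixed-axis compound train for ratio 207/671
target = 207/671 in lowest terms: an exact hit needs N1·N3 = k·207 and N2·N4 = k·671 for one integer k, every count in [12, 96]; additionally prefer no 1:1 stage (N1 ≠ N2, N3 ≠ N4)
k = 1: no 1:1-free in-range split of k·207 and k·671 into factor pairs; take k = 2
k = 2: N1·N3 = 414 = 18·23, N2·N4 = 1342 = 22·61
achieved = 18·23/(22·61) = 207/671; |achieved − target| = 0 ≤ 207/67100 ✓

N1=18 N2=22 N3=23 N4=61 achieved=207/671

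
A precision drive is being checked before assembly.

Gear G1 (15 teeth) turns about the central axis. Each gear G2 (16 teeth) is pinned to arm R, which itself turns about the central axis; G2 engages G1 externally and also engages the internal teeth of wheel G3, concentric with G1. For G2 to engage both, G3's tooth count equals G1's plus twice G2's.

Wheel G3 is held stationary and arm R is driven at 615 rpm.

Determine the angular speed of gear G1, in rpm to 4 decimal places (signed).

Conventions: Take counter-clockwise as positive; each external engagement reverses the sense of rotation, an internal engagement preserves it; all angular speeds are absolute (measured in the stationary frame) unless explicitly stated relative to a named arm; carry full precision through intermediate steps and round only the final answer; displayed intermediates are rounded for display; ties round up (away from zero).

+2542.0000 rpm

class = planetary set [G3 = 15+2·16 = 47; Willis about the carrier]
normalise by the input: solve with ω_arm = 1, then scale by 615 rpm
ring teeth: 15 + 2·16 = 47
15(ω_sun−ω_arm) = −47(ω_ring−ω_arm),  ω_ring = 0, ω_arm = 1
ω_sun = 1 − (47/15)(0−1) = 62/15
scale: ω_sun = 62/15 × 615 rpm = +2542.0000 rpm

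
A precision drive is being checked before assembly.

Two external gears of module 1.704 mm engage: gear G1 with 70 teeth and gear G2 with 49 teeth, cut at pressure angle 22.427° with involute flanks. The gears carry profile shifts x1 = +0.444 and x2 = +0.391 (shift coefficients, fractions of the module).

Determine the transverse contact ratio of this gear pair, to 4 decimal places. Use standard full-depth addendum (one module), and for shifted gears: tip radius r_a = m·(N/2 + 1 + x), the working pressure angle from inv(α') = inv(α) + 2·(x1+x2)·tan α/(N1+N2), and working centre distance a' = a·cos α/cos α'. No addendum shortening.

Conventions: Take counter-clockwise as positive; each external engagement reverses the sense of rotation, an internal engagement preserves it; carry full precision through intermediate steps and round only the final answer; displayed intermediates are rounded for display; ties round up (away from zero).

1.5819

single-mesh involute tooth geometry (70T engaging 49T at module 1.704)
base radii: r_b1 = 55.129209, r_b2 = 38.590447
tip radii: r_a1 = 62.100576, r_a2 = 44.118264
inv(α') = inv(22.427°) + 2·(+0.444+0.391)·tan α/(70+49) = 0.02708864  ⇒  α' = 24.21148°
a' = a·cos α / cos α' = 101.3880·cos 22.427°/cos 24.21148° = 102.758506
action lengths: √(r_a1²−r_b1²) = 28.587616, √(r_a2²−r_b2²) = 21.382204
base pitch p_b = π·m·cos α = 4.948386
CR = (28.587616 + 21.382204 − 102.758506·sin 24.21148°)/4.948386 = 1.581921
contact ratio ≈ 1.5819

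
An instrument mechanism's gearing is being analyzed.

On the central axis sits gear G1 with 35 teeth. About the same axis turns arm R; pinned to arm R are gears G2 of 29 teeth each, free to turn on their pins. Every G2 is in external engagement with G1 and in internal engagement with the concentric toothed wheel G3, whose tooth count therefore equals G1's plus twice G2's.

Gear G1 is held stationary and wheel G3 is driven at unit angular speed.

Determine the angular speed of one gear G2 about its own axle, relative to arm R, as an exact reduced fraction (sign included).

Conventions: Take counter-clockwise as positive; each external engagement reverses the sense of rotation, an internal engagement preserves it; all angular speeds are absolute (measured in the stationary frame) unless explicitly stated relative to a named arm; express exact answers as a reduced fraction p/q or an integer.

3255/3712

planetary set (35T centre, 29T on arm, 93T internal) — Willis relation
ring teeth: 35 + 2·29 = 93
35(ω_sun−ω_arm) = −93(ω_ring−ω_arm),  ω_sun = 0, ω_ring = 1
35(0−ω_arm) = −93(1−ω_arm)  ⇒  128·ω_arm = 93  ⇒  ω_arm = 93/128
sun–planet mesh: 35·(0−93/128) = −29·(ω_p−ω_arm)  ⇒  ω_p−ω_arm = 3255/3712
exact speed ratio = 3255/3712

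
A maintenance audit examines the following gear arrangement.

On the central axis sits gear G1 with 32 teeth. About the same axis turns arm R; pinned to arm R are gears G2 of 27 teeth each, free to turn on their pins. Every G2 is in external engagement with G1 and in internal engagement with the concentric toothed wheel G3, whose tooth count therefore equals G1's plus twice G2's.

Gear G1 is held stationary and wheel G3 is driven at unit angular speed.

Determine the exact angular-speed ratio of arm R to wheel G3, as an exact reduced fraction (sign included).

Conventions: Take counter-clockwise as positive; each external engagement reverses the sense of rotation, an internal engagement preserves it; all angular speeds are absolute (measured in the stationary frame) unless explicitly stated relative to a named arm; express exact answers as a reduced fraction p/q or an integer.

class = planetary set [G3 = 32+2·27 = 86; Willis about the carrier]
ring teeth: 32 + 2·27 = 86
32(ω_sun−ω_arm) = −86(ω_ring−ω_arm),  ω_sun = 0, ω_ring = 1
32(0−ω_arm) = −86(1−ω_arm)  ⇒  118·ω_arm = 86  ⇒  ω_arm = 43/59
ω_out/ω_in = 43/59

43/59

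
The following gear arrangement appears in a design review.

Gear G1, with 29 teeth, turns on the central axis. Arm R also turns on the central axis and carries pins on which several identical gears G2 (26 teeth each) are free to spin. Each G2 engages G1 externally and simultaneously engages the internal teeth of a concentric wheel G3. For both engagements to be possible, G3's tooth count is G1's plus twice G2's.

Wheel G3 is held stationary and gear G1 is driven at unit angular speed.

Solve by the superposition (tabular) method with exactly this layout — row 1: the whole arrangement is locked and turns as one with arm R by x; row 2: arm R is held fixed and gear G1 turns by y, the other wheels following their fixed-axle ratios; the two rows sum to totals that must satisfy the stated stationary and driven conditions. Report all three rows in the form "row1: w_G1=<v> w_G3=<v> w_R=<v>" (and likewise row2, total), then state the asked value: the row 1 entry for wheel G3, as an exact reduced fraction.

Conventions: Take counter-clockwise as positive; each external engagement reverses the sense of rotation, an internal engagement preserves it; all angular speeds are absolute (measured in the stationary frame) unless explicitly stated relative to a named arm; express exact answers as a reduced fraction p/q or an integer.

row1: w_G1=29/110 w_G3=29/110 w_R=29/110
row2: w_G1=81/110 w_G3=-29/110 w_R=0
total: w_G1=1 w_G3=0 w_R=29/110
asked value: 29/110

planetary set (29T centre, 26T on arm, 81T internal) — Willis relation
row 1 — lock + rotate with arm: ω_sun = ω_ring = ω_arm = x
superposition row 2 [arm held]: sun y, ring −(29/81)·y, arm 0
boundary: total ω_ring = x − (29/81)·y = 0 and total ω_sun = x + y = 1  ⇒  y = 81/110, x = 29/110
row 2 ring = −(29/81)·81/110 = -29/110
totals (row 1 + row 2): sun 29/110 + 81/110 = 1, ring 29/110 + (-29/110) = 0, arm 29/110 + 0 = 29/110
asked cell (row1, ring) = 29/110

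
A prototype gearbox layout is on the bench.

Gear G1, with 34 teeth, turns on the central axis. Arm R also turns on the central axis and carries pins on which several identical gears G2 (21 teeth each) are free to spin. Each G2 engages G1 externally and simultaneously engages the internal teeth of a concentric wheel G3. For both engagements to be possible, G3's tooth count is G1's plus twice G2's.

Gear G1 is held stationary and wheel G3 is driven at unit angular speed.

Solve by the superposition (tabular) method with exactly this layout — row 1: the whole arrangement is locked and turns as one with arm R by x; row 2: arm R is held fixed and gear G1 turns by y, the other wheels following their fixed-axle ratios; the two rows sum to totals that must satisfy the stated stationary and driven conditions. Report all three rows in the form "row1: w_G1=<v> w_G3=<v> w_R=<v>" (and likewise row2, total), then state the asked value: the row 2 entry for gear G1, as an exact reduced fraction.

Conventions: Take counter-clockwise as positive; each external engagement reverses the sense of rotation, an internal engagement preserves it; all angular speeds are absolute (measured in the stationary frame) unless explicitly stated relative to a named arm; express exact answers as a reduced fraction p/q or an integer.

planetary set (34T centre, 21T on arm, 76T internal) — Willis relation
row 1: whole set turns with the arm by x
superposition row 2 [arm held]: sun y, ring −(34/76)·y, arm 0
boundary: total ω_sun = x + y = 0 and total ω_ring = x − (34/76)·y = 1  ⇒  y = -38/55, x = 38/55
row 2 ring = −(34/76)·(-38/55) = 17/55
totals (row 1 + row 2): sun 38/55 + (-38/55) = 0, ring 38/55 + 17/55 = 1, arm 38/55 + 0 = 38/55
asked cell (row2, sun) = -38/55

row1: w_G1=38/55 w_G3=38/55 w_R=38/55
row2: w_G1=-38/55 w_G3=17/55 w_R=0
total: w_G1=0 w_G3=1 w_R=38/55
asked value: -38/55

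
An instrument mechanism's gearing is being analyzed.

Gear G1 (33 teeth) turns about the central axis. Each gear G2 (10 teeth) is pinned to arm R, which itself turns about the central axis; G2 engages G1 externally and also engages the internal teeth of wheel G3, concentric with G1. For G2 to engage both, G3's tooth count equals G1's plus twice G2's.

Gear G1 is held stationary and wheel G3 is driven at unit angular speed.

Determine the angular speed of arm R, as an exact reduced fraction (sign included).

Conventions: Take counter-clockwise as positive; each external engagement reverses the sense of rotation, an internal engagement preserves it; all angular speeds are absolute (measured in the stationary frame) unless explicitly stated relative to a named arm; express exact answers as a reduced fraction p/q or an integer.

topology: planetary set — G1 33T / G2 10T / G3 53T, arm = carrier (Willis)
ring teeth: 33 + 2·10 = 53
33(ω_sun−ω_arm) = −53(ω_ring−ω_arm),  ω_sun = 0, ω_ring = 1
33(0−ω_arm) = −53(1−ω_arm)  ⇒  86·ω_arm = 53  ⇒  ω_arm = 53/86
exact speed ratio = 53/86

53/86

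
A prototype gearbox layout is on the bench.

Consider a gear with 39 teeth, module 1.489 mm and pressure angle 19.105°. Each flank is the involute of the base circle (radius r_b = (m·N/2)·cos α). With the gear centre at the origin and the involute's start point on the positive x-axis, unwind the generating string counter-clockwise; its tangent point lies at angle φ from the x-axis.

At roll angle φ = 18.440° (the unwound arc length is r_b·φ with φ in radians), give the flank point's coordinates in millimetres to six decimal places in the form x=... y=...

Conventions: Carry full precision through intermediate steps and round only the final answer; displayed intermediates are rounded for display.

recognized (one wheel, involute flank): single-mesh tooth geometry, m = 1.489, N = 39
pitch radius r_p = m·N/2 = 1.489·39/2 = 29.035500
base radius r_b = r_p·cos α = 29.035500·cos 19.105° = 27.436235
roll angle φ = 18.440° = 0.32183871 rad
x = r_b·(cos φ + φ·sin φ) = 28.820576
y = r_b·(sin φ − φ·cos φ) = 0.301726

x=28.820576 y=0.301726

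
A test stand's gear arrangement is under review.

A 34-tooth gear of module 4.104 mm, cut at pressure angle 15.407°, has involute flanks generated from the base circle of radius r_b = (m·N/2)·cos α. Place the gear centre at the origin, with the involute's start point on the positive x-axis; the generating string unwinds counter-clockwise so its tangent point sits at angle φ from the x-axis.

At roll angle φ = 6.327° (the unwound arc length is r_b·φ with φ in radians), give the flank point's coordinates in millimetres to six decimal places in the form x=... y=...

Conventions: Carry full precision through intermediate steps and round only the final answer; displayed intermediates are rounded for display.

class = single-mesh tooth geometry [base-circle involute, m = 4.104, 34T]
pitch radius r_p = m·N/2 = 4.104·34/2 = 69.768000
base radius r_b = r_p·cos α = 69.768000·cos 15.407° = 67.260744
roll angle φ = 6.327° = 0.11042698 rad
x = r_b·(cos φ + φ·sin φ) = 67.669588
y = r_b·(sin φ − φ·cos φ) = 0.030153

x=67.669588 y=0.030153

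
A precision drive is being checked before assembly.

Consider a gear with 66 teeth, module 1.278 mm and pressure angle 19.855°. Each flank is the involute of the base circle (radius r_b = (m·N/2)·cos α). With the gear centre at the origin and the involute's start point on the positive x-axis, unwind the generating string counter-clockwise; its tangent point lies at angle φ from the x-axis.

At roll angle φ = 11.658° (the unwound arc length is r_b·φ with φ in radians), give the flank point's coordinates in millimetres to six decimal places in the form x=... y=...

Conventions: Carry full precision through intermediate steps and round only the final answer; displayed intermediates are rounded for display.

x=40.479606 y=0.110921

recognized (one wheel, involute flank): single-mesh tooth geometry, m = 1.278, N = 66
pitch radius r_p = m·N/2 = 1.278·66/2 = 42.174000
base radius r_b = r_p·cos α = 42.174000·cos 19.855° = 39.666974
roll angle φ = 11.658° = 0.20347048 rad
x = r_b·(cos φ + φ·sin φ) = 40.479606
y = r_b·(sin φ − φ·cos φ) = 0.110921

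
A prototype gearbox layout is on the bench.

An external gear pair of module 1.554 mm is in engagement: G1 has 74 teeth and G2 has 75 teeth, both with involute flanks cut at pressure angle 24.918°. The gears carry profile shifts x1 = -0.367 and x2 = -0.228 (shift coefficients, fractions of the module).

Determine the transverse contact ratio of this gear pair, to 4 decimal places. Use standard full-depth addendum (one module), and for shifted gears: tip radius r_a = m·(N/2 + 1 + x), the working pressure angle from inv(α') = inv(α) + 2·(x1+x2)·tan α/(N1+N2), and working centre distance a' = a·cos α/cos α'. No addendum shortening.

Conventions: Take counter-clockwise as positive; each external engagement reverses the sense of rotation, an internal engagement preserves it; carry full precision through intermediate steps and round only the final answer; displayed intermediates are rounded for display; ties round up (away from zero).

1.6392

recognized (one external pair, fixed centres): single-mesh tooth geometry, m = 1.554, N1 = 74, N2 = 75
base radii: r_b1 = 52.145609, r_b2 = 52.850279
tip radii: r_a1 = 58.481682, r_a2 = 59.474688
inv(α') = inv(24.918°) + 2·(-0.367-0.228)·tan α/(74+75) = 0.02595501  ⇒  α' = 23.88531°
a' = a·cos α / cos α' = 115.7730·cos 24.918°/cos 23.88531° = 114.830202
action lengths: √(r_a1²−r_b1²) = 26.475321, √(r_a2²−r_b2²) = 27.277949
base pitch p_b = π·m·cos α = 4.427575
CR = (26.475321 + 27.277949 − 114.830202·sin 23.88531°)/4.427575 = 1.639202
contact ratio ≈ 1.6392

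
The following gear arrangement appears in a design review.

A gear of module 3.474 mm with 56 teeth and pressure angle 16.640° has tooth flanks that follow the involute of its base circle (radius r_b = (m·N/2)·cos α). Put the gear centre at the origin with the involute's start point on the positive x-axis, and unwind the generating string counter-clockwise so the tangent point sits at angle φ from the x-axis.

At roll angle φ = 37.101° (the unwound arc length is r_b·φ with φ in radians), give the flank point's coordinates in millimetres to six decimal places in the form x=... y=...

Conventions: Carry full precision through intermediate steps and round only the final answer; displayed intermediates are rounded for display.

single-mesh involute tooth geometry (56T wheel at module 3.474)
pitch radius r_p = m·N/2 = 3.474·56/2 = 97.272000
base radius r_b = r_p·cos α = 97.272000·cos 16.640° = 93.198530
roll angle φ = 37.101° = 0.64753461 rad
x = r_b·(cos φ + φ·sin φ) = 110.736672
y = r_b·(sin φ − φ·cos φ) = 8.086420

x=110.736672 y=8.086420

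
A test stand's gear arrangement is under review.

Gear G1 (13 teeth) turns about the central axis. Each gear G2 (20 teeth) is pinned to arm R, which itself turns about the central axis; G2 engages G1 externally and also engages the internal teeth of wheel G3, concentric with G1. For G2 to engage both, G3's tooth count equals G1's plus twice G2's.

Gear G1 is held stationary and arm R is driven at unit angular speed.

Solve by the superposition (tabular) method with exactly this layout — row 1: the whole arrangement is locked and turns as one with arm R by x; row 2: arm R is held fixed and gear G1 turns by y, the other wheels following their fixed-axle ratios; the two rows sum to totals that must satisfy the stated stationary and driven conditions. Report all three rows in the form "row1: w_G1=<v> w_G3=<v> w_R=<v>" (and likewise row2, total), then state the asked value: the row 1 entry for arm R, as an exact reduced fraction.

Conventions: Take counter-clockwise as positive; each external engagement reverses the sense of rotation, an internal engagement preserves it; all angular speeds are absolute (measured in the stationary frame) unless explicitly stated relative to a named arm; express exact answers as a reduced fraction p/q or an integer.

row1: w_G1=1 w_G3=1 w_R=1
row2: w_G1=-1 w_G3=13/53 w_R=0
total: w_G1=0 w_G3=66/53 w_R=1
asked value: 1

recognized (axles ride arm R): planetary set, 13/20/53 teeth
superposition row 1 [locked train]: every member turns x
row 2 (arm held, sun turns y): ω_ring = −(13/53)·y, ω_arm = 0
boundary: total ω_sun = x + y = 0 and total ω_arm = x = 1  ⇒  y = -1, x = 1
row 2 ring = −(13/53)·(-1) = 13/53
totals (row 1 + row 2): sun 1 + (-1) = 0, ring 1 + 13/53 = 66/53, arm 1 + 0 = 1
asked cell (row1, arm) = 1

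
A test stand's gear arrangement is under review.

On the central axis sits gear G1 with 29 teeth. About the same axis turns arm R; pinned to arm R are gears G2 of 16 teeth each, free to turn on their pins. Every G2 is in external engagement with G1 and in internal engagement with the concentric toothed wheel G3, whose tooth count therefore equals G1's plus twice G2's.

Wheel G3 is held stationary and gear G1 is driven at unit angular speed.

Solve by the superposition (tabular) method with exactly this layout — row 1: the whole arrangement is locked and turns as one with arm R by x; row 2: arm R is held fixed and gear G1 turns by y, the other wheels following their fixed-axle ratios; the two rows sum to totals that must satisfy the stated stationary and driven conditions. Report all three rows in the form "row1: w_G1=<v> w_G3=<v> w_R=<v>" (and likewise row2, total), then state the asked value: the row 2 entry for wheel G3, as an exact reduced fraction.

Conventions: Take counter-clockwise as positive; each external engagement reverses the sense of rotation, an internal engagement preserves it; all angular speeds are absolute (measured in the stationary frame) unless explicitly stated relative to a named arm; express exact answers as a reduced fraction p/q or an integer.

row1: w_G1=29/90 w_G3=29/90 w_R=29/90
row2: w_G1=61/90 w_G3=-29/90 w_R=0
total: w_G1=1 w_G3=0 w_R=29/90
asked value: -29/90

class = planetary set [G3 = 29+2·16 = 61; Willis about the carrier]
row 1: whole set turns with the arm by x
row 2 — arm fixed, fixed-axis ratios: sun y, ring −(29/61)·y, arm 0
boundary: total ω_ring = x − (29/61)·y = 0 and total ω_sun = x + y = 1  ⇒  y = 61/90, x = 29/90
row 2 ring = −(29/61)·61/90 = -29/90
totals (row 1 + row 2): sun 29/90 + 61/90 = 1, ring 29/90 + (-29/90) = 0, arm 29/90 + 0 = 29/90
asked cell (row2, ring) = -29/90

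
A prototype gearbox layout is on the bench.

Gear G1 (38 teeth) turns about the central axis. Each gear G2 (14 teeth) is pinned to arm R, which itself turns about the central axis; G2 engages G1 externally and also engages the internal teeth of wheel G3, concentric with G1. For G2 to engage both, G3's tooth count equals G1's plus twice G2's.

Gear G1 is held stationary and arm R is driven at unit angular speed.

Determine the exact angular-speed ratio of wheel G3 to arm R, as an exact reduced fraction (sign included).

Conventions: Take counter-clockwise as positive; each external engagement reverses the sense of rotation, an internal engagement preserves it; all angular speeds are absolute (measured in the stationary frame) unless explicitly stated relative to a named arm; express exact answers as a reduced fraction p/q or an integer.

planetary set (38T centre, 14T on arm, 66T internal) — Willis relation
ring teeth: 38 + 2·14 = 66
38(ω_sun−ω_arm) = −66(ω_ring−ω_arm),  ω_sun = 0, ω_arm = 1
ω_ring = 1 − (38/66)(0−1) = 52/33
ω_out/ω_in = 52/33

52/33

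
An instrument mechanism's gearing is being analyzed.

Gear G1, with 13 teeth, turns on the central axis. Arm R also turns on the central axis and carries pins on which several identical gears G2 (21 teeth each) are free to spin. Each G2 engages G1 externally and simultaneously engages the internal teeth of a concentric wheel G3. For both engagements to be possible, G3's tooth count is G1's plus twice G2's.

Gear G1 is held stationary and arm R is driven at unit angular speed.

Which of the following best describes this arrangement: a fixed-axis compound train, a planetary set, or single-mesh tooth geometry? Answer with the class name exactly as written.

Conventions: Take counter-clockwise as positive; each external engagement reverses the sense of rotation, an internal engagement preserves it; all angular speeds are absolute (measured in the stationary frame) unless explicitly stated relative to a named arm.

topology: planetary set — G1 13T / G2 21T / G3 55T, arm = carrier (Willis)
classification: planetary set

planetary set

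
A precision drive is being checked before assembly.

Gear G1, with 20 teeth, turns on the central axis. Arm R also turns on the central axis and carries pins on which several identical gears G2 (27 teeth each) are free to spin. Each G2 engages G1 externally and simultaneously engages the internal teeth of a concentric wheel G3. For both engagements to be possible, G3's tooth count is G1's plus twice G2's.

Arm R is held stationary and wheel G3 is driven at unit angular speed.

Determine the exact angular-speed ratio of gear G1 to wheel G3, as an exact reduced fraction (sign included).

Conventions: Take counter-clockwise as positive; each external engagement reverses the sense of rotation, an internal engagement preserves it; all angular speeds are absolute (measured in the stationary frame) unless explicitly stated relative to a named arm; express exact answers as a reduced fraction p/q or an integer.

topology: planetary set — G1 20T / G2 27T / G3 74T, arm = carrier (Willis)
ring teeth: 20 + 2·27 = 74
20(ω_sun−ω_arm) = −74(ω_ring−ω_arm),  ω_arm = 0, ω_ring = 1
ω_sun = 0 − (74/20)(1−0) = -37/10
ω_out/ω_in = -37/10

-37/10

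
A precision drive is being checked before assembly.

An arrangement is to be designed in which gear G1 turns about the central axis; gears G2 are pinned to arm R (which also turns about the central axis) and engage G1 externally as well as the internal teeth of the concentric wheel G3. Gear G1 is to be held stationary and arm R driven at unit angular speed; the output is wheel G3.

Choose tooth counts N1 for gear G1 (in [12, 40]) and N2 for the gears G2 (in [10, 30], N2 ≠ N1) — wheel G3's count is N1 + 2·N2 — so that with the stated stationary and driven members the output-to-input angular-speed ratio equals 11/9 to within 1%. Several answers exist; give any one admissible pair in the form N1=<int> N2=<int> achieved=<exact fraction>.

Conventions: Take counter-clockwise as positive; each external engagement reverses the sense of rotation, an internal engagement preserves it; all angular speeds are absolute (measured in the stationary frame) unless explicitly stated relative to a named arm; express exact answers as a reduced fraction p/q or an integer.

topology: planetary set — design target 11/9, arm = carrier (Willis)
Willis with ω_sun = 0: ω_ring/ω_arm = (N1+N3)/N3; set equal to 11/9  ⇒  N3/N1 = 1/(11/9 − 1) = 9/2
N3 = N1 + 2·N2  ⇒  N2/N1 = (N3/N1 − 1)/2 = (9/2 − 1)/2 = 7/4
smallest multiple with N1 ≥ 12 and N2 ≥ 10: k = 3  ⇒  N1 = 3·4 = 12, N2 = 3·7 = 21 (N1 ≤ 40, N2 ≤ 30, N2 ≠ N1 ✓), N3 = 12 + 2·21 = 54
check: (N1+N3)/N3 with N1 = 12, N3 = 54 gives 11/9; |achieved − target| = 0 ≤ 11/900 ✓

N1=12 N2=21 achieved=11/9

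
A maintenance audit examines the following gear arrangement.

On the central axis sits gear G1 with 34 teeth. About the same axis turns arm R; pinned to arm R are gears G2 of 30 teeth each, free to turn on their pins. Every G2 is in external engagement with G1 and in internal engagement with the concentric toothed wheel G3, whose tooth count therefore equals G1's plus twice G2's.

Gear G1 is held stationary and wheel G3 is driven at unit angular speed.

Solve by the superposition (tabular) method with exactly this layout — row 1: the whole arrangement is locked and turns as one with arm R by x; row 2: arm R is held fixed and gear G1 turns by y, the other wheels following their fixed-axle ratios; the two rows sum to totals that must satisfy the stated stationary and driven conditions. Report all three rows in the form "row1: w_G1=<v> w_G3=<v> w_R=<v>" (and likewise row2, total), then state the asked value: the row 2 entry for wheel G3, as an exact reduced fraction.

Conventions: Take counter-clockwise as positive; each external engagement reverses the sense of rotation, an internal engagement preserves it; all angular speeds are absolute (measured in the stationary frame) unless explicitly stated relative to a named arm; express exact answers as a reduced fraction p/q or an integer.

topology: planetary set — G1 34T / G2 30T / G3 94T, arm = carrier (Willis)
row 1 (train locked, turned with arm): all members turn x
row 2 — arm fixed, fixed-axis ratios: sun y, ring −(34/94)·y, arm 0
boundary: total ω_sun = x + y = 0 and total ω_ring = x − (34/94)·y = 1  ⇒  y = -47/64, x = 47/64
row 2 ring = −(34/94)·(-47/64) = 17/64
totals (row 1 + row 2): sun 47/64 + (-47/64) = 0, ring 47/64 + 17/64 = 1, arm 47/64 + 0 = 47/64
asked cell (row2, ring) = 17/64

row1: w_G1=47/64 w_G3=47/64 w_R=47/64
row2: w_G1=-47/64 w_G3=17/64 w_R=0
total: w_G1=0 w_G3=1 w_R=47/64
asked value: 17/64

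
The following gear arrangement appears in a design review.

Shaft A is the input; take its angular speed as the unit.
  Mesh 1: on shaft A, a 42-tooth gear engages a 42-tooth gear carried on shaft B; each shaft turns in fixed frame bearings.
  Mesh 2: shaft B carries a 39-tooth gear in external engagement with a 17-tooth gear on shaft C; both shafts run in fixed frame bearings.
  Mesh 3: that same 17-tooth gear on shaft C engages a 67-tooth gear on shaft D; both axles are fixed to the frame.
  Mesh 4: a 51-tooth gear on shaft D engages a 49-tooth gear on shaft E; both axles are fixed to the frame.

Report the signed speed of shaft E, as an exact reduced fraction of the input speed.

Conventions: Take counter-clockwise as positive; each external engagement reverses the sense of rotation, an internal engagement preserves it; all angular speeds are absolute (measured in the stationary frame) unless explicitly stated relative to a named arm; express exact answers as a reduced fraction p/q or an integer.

4-mesh fixed-axis compound train (all bearings frame-fixed)
mesh 1 [42T→42T]: |ω|/ω_in = 1×42/42 = 1, sense flips to −
mesh 2 [39T→17T]: |ω|/ω_in = 1×39/17 = 39/17, sense flips to +
mesh 3 [17T→67T]: |ω|/ω_in = (39/17)×17/67 = 39/67, sense flips to −
mesh 4 [51T→49T]: |ω|/ω_in = (39/67)×51/49 = 1989/3283, sense flips to +
signed output speed (× input speed) = 1989/3283

1989/3283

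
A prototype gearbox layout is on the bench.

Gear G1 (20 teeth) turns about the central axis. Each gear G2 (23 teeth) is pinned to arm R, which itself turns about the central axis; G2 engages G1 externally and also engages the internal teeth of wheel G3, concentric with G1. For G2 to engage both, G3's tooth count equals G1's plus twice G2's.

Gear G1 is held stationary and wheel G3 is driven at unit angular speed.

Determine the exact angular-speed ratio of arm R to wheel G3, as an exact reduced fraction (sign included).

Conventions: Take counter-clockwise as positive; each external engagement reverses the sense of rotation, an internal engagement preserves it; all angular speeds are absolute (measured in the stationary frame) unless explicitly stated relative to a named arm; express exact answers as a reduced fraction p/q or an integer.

33/43

topology: planetary set — G1 20T / G2 23T / G3 66T, arm = carrier (Willis)
ring teeth: 20 + 2·23 = 66
20(ω_sun−ω_arm) = −66(ω_ring−ω_arm),  ω_sun = 0, ω_ring = 1
20(0−ω_arm) = −66(1−ω_arm)  ⇒  86·ω_arm = 66  ⇒  ω_arm = 33/43
ω_out/ω_in = 33/43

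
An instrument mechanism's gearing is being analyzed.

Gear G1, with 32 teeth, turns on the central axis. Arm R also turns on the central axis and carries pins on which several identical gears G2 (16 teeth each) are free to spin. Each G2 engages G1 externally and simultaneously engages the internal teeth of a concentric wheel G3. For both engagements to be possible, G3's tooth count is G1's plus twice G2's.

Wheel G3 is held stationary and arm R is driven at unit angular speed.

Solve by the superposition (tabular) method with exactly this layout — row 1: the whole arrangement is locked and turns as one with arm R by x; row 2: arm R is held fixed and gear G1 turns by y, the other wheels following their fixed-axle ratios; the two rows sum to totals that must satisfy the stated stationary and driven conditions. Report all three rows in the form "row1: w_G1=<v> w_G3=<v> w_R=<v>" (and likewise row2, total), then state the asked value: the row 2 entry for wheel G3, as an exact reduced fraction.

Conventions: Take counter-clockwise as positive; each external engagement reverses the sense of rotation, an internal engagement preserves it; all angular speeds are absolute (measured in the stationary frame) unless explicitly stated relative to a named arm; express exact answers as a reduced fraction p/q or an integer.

planetary set (32T centre, 16T on arm, 64T internal) — Willis relation
row 1 — lock + rotate with arm: ω_sun = ω_ring = ω_arm = x
row 2 (arm held, sun turns y): ω_ring = −(32/64)·y, ω_arm = 0
boundary: total ω_ring = x − (32/64)·y = 0 and total ω_arm = x = 1  ⇒  y = 2, x = 1
row 2 ring = −(32/64)·2 = -1
totals (row 1 + row 2): sun 1 + 2 = 3, ring 1 + (-1) = 0, arm 1 + 0 = 1
asked cell (row2, ring) = -1

row1: w_G1=1 w_G3=1 w_R=1
row2: w_G1=2 w_G3=-1 w_R=0
total: w_G1=3 w_G3=0 w_R=1
asked value: -1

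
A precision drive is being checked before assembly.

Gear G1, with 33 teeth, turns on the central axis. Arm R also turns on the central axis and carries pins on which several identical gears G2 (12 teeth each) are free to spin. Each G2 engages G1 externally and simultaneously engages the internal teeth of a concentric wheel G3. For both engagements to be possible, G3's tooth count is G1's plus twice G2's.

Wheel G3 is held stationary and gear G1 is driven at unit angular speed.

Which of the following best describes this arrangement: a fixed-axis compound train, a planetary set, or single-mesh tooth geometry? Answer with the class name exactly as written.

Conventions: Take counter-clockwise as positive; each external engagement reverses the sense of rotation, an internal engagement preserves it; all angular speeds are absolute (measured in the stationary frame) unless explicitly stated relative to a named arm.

class = planetary set [G3 = 33+2·12 = 57; Willis about the carrier]
classification: planetary set

planetary set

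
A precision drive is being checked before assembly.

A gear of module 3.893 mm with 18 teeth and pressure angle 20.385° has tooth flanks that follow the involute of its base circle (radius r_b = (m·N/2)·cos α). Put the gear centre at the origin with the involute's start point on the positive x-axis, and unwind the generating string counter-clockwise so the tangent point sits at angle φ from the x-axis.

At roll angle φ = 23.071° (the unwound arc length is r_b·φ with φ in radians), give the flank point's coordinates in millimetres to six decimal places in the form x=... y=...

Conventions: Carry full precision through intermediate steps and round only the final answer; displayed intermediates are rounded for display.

single-mesh involute tooth geometry (18T wheel at module 3.893)
pitch radius r_p = m·N/2 = 3.893·18/2 = 35.037000
base radius r_b = r_p·cos α = 35.037000·cos 20.385° = 32.842745
roll angle φ = 23.071° = 0.40266491 rad
x = r_b·(cos φ + φ·sin φ) = 35.398333
y = r_b·(sin φ − φ·cos φ) = 0.703221

x=35.398333 y=0.703221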